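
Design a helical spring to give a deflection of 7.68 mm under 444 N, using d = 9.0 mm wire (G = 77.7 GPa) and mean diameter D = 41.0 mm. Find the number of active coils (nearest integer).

16

Required rate k = F/δ = 444/7.68 = 57.812 N/mm
N_a = Gd⁴/(8D³k) = (77.7×10³ × 9.0⁴)/(8 × 41.0³ × 57.812)
    = 5.0979e+08 / 3.1876e+07 = 15.99 → 16 coils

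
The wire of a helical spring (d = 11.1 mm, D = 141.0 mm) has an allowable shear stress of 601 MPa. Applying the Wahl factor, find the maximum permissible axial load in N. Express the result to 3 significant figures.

2060 N

C = D/d = 141.0/11.1 = 12.7027
K_W = (4C−1)/(4C−4) + 0.615/C = 49.811/46.811 + 0.0484 = 1.1125
τ_max = K·8FD/(πd³) → F_max = τ_allow·πd³/(8DK)
F_max = 601·π·11.1³/(8·141.0·1.1125) = 2.5822e+06/1254.9 = 2057.7 N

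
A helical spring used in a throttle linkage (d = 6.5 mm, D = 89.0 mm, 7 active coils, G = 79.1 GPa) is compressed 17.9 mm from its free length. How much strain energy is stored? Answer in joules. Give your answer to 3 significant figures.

0.573 J

k = Gd⁴/(8D³N_a) = (79.1×10³)(6.5⁴)/(8·89.0³·7) = 3.5766 N/mm
U = ½kδ² = 0.5 × 3.5766 × 17.9² = 572.99 N·mm = 0.57299 J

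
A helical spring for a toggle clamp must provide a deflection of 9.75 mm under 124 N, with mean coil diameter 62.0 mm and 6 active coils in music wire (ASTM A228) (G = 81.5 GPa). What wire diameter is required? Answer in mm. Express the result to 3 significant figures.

Required rate k = F/δ = 124/9.75 = 12.718 N/mm
d = (8D³N_a·k / G)^(1/4) = (8·62.0³·6·12.718 / (81.5×10³))^0.25
  = (1785.2)^0.25 = 6.5001 mm

6.50 mm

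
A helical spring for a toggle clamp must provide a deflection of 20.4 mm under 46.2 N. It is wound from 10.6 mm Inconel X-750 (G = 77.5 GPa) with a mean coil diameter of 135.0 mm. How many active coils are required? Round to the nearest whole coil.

22

Required rate k = F/δ = 46.2/20.4 = 2.2647 N/mm
N_a = Gd⁴/(8D³k) = (77.5×10³ × 10.6⁴)/(8 × 135.0³ × 2.2647)
    = 9.7842e+08 / 4.45762e+07 = 21.95 → 22 coils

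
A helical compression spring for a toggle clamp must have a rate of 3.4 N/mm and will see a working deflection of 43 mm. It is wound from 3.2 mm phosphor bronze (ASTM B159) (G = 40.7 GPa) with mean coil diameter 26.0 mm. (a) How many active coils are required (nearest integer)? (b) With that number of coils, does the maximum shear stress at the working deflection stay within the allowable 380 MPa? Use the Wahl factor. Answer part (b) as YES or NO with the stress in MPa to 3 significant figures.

N_a = Gd⁴/(8D³k) = (40.7×10³)(3.2⁴)/(8·26.0³·3.4) = 8.927 → N_a = 9
Actual rate k = Gd⁴/(8D³·9) = 3.3724 N/mm
Working load F = kδ = 3.3724·43 = 145.01 N
C = 26.0/3.2 = 8.1250; K_W = (4C−1)/(4C−4)+0.615/C = 1.1810
τ_max = K_W·8FD/(πd³) = 1.1810·293 = 346.02 MPa
τ_max ≤ 380 MPa → acceptable

(a) 9 coils; (b) YES, τ_max = 346 MPa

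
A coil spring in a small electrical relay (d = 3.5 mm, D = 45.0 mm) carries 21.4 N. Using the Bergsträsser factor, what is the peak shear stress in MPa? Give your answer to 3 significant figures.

Spring index C = D/d = 45.0/3.5 = 12.8571
K_B = (4C+2)/(4C−3) = 53.429/48.429 = 1.1032
τ₀ = 8FD/(πd³) = 8·21.4·45.0/(π·3.5³) = 7704/134.7 = 57.196 MPa
τ_max = K·τ₀ = 1.1032 × 57.196 = 63.101 MPa

63.1 MPa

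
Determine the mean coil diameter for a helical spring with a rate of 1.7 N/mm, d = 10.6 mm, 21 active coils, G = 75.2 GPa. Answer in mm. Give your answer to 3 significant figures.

D = (Gd⁴/(8N_a·k))^(1/3) = (75.2×10³·10.6⁴/(8·21·1.7))^(1/3)
  = (3.32417e+06)^(1/3) = 149.2431 mm

149 mm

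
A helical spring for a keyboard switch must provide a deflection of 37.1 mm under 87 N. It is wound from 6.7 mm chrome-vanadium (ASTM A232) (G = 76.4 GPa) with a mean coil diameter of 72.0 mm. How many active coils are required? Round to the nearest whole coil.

22

Required rate k = F/δ = 87/37.1 = 2.345 N/mm
N_a = Gd⁴/(8D³k) = (76.4×10³ × 6.7⁴)/(8 × 72.0³ × 2.345)
    = 1.53955e+08 / 7.00217e+06 = 21.99 → 22 coils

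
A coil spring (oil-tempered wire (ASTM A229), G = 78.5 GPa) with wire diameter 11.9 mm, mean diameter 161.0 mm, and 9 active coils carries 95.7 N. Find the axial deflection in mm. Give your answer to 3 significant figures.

18.3 mm

k = Gd⁴/(8D³N_a) = (78.5×10³)(11.9⁴)/(8·161.0³·9) = 5.239 N/mm
δ = F/k = 95.7 / 5.239 = 18.267 mm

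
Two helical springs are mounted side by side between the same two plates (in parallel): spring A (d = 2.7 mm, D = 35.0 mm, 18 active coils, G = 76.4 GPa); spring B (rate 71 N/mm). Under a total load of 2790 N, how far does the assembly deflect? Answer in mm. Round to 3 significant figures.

38.9 mm

k_A = Gd⁴/(8D³N_a) = (76.4×10³)(2.7⁴)/(8·35.0³·18) = 0.65763 N/mm
Parallel: k_eq = 0.65763 + 71 = 71.658 N/mm
δ = F/k_eq = 2790/71.658 = 38.935 mm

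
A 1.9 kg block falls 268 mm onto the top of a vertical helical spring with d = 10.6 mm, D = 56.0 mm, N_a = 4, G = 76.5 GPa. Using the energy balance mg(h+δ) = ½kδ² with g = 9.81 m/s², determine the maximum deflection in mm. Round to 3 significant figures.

7.73 mm

k = Gd⁴/(8D³N_a) = (76.5×10³)(10.6⁴)/(8·56.0³·4) = 171.86 N/mm
W = mg = 1.9 × 9.81 = 18.639 N
½kδ² − Wδ − Wh = 0 → δ = (W + √(W² + 2kWh))/k
δ = (18.639 + √(347.41 + 1.71695e+06))/171.86 = (18.639 + 1310.5)/171.86 = 7.7337 mm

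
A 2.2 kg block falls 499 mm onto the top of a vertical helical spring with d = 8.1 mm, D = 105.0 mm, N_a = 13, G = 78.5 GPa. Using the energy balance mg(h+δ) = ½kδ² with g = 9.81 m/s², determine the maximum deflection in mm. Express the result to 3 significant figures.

95.6 mm

k = Gd⁴/(8D³N_a) = (78.5×10³)(8.1⁴)/(8·105.0³·13) = 2.8068 N/mm
W = mg = 2.2 × 9.81 = 21.582 N
½kδ² − Wδ − Wh = 0 → δ = (W + √(W² + 2kWh))/k
δ = (21.582 + √(465.78 + 60454.8))/2.8068 = (21.582 + 246.82)/2.8068 = 95.627 mm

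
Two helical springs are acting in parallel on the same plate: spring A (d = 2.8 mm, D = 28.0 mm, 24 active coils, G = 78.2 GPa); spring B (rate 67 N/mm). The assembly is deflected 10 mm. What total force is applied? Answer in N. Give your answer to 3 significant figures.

681 N

k_A = Gd⁴/(8D³N_a) = (78.2×10³)(2.8⁴)/(8·28.0³·24) = 1.1404 N/mm
Parallel: k_eq = 1.1404 + 67 = 68.14 N/mm
F = k_eq·δ = 68.14·10 = 681.4 N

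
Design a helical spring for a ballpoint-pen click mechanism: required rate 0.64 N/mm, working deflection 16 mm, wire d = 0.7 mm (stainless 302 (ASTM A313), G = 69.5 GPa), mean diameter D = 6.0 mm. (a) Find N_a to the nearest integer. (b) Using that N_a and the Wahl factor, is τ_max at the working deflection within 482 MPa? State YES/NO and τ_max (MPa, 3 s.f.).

N_a = Gd⁴/(8D³k) = (69.5×10³)(0.7⁴)/(8·6.0³·0.64) = 15.09 → N_a = 15
Actual rate k = Gd⁴/(8D³·15) = 0.64379 N/mm
Working load F = kδ = 0.64379·16 = 10.301 N
C = 6.0/0.7 = 8.5714; K_W = (4C−1)/(4C−4)+0.615/C = 1.1708
τ_max = K_W·8FD/(πd³) = 1.1708·458.84 = 537.21 MPa
τ_max > 482 MPa → exceeds allowable

(a) 15 coils; (b) NO, τ_max = 537 MPa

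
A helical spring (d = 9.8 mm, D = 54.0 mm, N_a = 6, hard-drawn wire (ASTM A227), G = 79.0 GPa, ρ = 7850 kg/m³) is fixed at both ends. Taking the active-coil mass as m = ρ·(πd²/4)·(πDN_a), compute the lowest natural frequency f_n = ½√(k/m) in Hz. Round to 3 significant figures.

200 Hz

k = Gd⁴/(8D³N_a) = (79.0×10³)(9.8⁴)/(8·54.0³·6) = 96.407 N/mm = 96407 N/m
Wire length L = πDN_a = π·54.0·6 = 1017.9 mm
m = ρ·(πd²/4)·L = 7850 × 75.43×10⁻⁶ m² × 1.0179 m = 0.60271 kg
f_n = ½√(k/m) = 0.5·√(96407/0.60271) = 0.5·√(1.5996e+05) = 199.97 Hz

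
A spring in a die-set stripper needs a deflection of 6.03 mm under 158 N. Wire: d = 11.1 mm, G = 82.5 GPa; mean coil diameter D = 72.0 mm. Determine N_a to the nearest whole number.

Required rate k = F/δ = 158/6.03 = 26.202 N/mm
N_a = Gd⁴/(8D³k) = (82.5×10³ × 11.1⁴)/(8 × 72.0³ × 26.202)
    = 1.25241e+09 / 7.82397e+07 = 16.01 → 16 coils

16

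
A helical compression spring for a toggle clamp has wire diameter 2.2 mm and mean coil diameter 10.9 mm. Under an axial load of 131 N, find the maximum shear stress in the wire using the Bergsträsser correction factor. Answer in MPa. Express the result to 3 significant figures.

443 MPa

Spring index C = D/d = 10.9/2.2 = 4.9545
K_B = (4C+2)/(4C−3) = 21.818/16.818 = 1.2973
τ₀ = 8FD/(πd³) = 8·131·10.9/(π·2.2³) = 11423.2/33.452 = 341.48 MPa
τ_max = K·τ₀ = 1.2973 × 341.48 = 443.01 MPa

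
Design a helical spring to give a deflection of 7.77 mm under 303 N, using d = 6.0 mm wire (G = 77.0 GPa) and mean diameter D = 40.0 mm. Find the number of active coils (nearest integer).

Required rate k = F/δ = 303/7.77 = 38.996 N/mm
N_a = Gd⁴/(8D³k) = (77.0×10³ × 6.0⁴)/(8 × 40.0³ × 38.996)
    = 9.9792e+07 / 1.9966e+07 = 4.998 → 5 coils

5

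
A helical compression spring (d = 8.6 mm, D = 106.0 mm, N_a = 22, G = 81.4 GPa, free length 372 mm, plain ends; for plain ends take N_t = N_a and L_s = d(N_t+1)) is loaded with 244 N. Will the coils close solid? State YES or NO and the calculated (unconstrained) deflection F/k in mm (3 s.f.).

NO, δ = 115 mm

k = Gd⁴/(8D³N_a) = (81.4×10³)(8.6⁴)/(8·106.0³·22) = 2.1242 N/mm
N_t = 22; L_s = 8.6·23 = 197.8 mm; δ_solid = L₀ − L_s = 372 − 197.8 = 174.2 mm
δ = F/k = 244/2.1242 = 114.87 mm
δ < δ_solid → spring does not go solid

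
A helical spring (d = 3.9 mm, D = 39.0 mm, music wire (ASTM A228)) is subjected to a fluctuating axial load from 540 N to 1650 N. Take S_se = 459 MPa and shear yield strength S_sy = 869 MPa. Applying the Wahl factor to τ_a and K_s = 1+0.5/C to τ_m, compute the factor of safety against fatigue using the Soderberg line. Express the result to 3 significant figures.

C = D/d = 39.0/3.9 = 10.0000; K_W = (4C−1)/(4C−4)+0.615/C = 1.1448; K_s = 1+0.5/C = 1.0500
F_a = (F_max−F_min)/2 = 555 N; F_m = (F_max+F_min)/2 = 1095 N
τ_a = K_W·8F_aD/(πd³) = 1.1448 × 929.19 = 1063.8 MPa
τ_m = K_s·8F_mD/(πd³) = 1.0500 × 1833.3 = 1924.9 MPa
Soderberg: 1/n_f = τ_a/S_se + τ_m/S_sy = 1063.8/459 + 1924.9/869 = 2.31757 + 2.21511 = 4.5327
n_f = 1/4.5327 = 0.2206

0.221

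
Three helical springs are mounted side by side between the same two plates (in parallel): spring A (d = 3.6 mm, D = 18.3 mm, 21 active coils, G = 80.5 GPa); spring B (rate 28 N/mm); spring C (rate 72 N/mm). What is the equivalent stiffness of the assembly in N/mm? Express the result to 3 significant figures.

113 N/mm

k_A = Gd⁴/(8D³N_a) = (80.5×10³)(3.6⁴)/(8·18.3³·21) = 13.132 N/mm
Parallel: k_eq = 13.132 + 28 + 72 = 113.13 N/mm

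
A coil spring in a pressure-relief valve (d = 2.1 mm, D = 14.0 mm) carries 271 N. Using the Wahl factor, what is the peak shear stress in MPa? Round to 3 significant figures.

Spring index C = D/d = 14.0/2.1 = 6.6667
K_W = (4C−1)/(4C−4) + 0.615/C = 25.667/22.667 + 0.0923 = 1.2246
τ₀ = 8FD/(πd³) = 8·271·14.0/(π·2.1³) = 30352/29.094 = 1043.2 MPa
τ_max = K·τ₀ = 1.2246 × 1043.2 = 1277.5 MPa

1280 MPa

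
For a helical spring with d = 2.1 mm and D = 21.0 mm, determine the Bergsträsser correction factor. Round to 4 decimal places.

1.1351

C = D/d = 21.0/2.1 = 10.0000
K_B = (4C+2)/(4C−3) = 42.000/37.000 = 1.1351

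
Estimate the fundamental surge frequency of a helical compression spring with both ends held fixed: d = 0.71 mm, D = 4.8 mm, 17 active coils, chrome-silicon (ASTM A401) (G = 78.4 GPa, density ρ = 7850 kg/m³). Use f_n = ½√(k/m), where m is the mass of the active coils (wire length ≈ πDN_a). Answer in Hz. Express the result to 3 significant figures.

k = Gd⁴/(8D³N_a) = (78.4×10³)(0.71⁴)/(8·4.8³·17) = 1.3246 N/mm = 1324.6 N/m
Wire length L = πDN_a = π·4.8·17 = 256.35 mm
m = ρ·(πd²/4)·L = 7850 × 0.39592×10⁻⁶ m² × 0.25635 m = 0.00079674 kg
f_n = ½√(k/m) = 0.5·√(1324.6/0.00079674) = 0.5·√(1.6625e+06) = 644.7 Hz

645 Hz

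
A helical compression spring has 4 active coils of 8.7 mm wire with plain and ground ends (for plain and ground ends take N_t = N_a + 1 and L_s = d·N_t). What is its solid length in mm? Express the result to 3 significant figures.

plain and ground ends: N_t = N_a + 1 = 4 + 1 = 5
L_s = d·N_t = 8.7 × 5 = 43.5 mm

43.5 mm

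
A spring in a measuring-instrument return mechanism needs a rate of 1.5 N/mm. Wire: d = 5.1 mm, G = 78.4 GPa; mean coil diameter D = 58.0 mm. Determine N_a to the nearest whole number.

N_a = Gd⁴/(8D³k) = (78.4×10³ × 5.1⁴)/(8 × 58.0³ × 1.5)
    = 5.30392e+07 / 2.34134e+06 = 22.65 → 23 coils

23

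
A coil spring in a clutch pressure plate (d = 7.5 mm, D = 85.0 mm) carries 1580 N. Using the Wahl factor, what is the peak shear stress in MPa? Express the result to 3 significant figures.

Spring index C = D/d = 85.0/7.5 = 11.3333
K_W = (4C−1)/(4C−4) + 0.615/C = 44.333/41.333 + 0.0543 = 1.1268
τ₀ = 8FD/(πd³) = 8·1580·85.0/(π·7.5³) = 1.0744e+06/1325.4 = 810.65 MPa
τ_max = K·τ₀ = 1.1268 × 810.65 = 913.47 MPa

913 MPa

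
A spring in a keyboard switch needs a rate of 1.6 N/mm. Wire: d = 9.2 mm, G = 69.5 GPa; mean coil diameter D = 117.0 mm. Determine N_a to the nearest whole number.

N_a = Gd⁴/(8D³k) = (69.5×10³ × 9.2⁴)/(8 × 117.0³ × 1.6)
    = 4.97893e+08 / 2.05006e+07 = 24.29 → 24 coils

24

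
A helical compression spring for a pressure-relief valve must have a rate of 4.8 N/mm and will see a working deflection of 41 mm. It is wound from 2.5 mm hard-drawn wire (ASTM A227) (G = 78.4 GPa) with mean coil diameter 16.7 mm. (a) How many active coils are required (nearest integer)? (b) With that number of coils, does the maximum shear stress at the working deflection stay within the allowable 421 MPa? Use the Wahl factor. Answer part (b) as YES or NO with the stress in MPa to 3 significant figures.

N_a = Gd⁴/(8D³k) = (78.4×10³)(2.5⁴)/(8·16.7³·4.8) = 17.12 → N_a = 17
Actual rate k = Gd⁴/(8D³·17) = 4.8349 N/mm
Working load F = kδ = 4.8349·41 = 198.23 N
C = 16.7/2.5 = 6.6800; K_W = (4C−1)/(4C−4)+0.615/C = 1.2241
τ_max = K_W·8FD/(πd³) = 1.2241·539.52 = 660.43 MPa
τ_max > 421 MPa → exceeds allowable

(a) 17 coils; (b) NO, τ_max = 660 MPa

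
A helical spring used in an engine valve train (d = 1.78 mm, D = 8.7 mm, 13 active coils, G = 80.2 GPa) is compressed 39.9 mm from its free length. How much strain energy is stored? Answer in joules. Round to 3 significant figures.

k = Gd⁴/(8D³N_a) = (80.2×10³)(1.78⁴)/(8·8.7³·13) = 11.756 N/mm
U = ½kδ² = 0.5 × 11.756 × 39.9² = 9357.9 N·mm = 9.3579 J

9.36 J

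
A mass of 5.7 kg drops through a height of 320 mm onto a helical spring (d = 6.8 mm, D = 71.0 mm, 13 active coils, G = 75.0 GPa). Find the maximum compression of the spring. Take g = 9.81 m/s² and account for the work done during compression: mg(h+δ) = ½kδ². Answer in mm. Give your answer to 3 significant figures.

k = Gd⁴/(8D³N_a) = (75.0×10³)(6.8⁴)/(8·71.0³·13) = 4.3081 N/mm
W = mg = 5.7 × 9.81 = 55.917 N
½kδ² − Wδ − Wh = 0 → δ = (W + √(W² + 2kWh))/k
δ = (55.917 + √(3126.7 + 154174))/4.3081 = (55.917 + 396.61)/4.3081 = 105.04 mm

105 mm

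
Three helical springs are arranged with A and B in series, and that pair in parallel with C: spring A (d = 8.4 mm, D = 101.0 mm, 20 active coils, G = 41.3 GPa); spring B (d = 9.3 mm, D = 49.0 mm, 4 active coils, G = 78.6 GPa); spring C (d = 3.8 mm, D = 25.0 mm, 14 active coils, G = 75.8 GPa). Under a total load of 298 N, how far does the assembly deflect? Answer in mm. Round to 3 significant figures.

k_A = Gd⁴/(8D³N_a) = (41.3×10³)(8.4⁴)/(8·101.0³·20) = 1.2473 N/mm
k_B = Gd⁴/(8D³N_a) = (78.6×10³)(9.3⁴)/(8·49.0³·4) = 156.18 N/mm
k_C = Gd⁴/(8D³N_a) = (75.8×10³)(3.8⁴)/(8·25.0³·14) = 9.0316 N/mm
Springs A,B series: k_AB = 1/(1/1.2473+1/156.18) = 1.2375 N/mm; parallel with C: k_eq = 1.2375+9.0316 = 10.269 N/mm
δ = F/k_eq = 298/10.269 = 29.019 mm

29.0 mm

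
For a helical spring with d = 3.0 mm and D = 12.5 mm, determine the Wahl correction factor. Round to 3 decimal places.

1.384

C = D/d = 12.5/3.0 = 4.1667
K_W = (4C−1)/(4C−4) + 0.615/C = 15.667/12.667 + 0.1476 = 1.3844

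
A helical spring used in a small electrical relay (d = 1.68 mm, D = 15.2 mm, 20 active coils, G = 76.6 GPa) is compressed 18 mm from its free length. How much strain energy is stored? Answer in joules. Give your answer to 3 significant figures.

0.176 J

k = Gd⁴/(8D³N_a) = (76.6×10³)(1.68⁴)/(8·15.2³·20) = 1.086 N/mm
U = ½kδ² = 0.5 × 1.086 × 18² = 175.93 N·mm = 0.17593 J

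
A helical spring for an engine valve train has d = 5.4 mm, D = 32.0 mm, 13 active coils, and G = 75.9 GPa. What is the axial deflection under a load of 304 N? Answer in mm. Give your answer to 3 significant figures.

k = Gd⁴/(8D³N_a) = (75.9×10³)(5.4⁴)/(8·32.0³·13) = 18.938 N/mm
δ = F/k = 304 / 18.938 = 16.052 mm

16.1 mm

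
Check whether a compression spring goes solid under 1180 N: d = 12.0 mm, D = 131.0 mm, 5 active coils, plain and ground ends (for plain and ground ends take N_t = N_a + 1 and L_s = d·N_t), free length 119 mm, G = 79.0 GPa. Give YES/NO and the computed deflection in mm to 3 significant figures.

YES, δ = 64.8 mm

k = Gd⁴/(8D³N_a) = (79.0×10³)(12.0⁴)/(8·131.0³·5) = 18.217 N/mm
N_t = 6; L_s = 12.0·6 = 72 mm; δ_solid = L₀ − L_s = 119 − 72 = 47 mm
δ = F/k = 1180/18.217 = 64.774 mm
δ ≥ δ_solid → spring goes solid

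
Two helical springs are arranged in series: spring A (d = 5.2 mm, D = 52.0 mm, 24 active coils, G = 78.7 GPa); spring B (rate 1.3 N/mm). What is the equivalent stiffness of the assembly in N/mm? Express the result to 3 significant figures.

k_A = Gd⁴/(8D³N_a) = (78.7×10³)(5.2⁴)/(8·52.0³·24) = 2.1315 N/mm
Series: 1/k_eq = 1/2.1315 + 1/1.3 = 1.2384; k_eq = 0.8075 N/mm

0.807 N/mm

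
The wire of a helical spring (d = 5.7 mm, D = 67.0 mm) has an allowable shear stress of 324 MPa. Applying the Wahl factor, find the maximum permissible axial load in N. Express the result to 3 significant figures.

C = D/d = 67.0/5.7 = 11.7544
K_W = (4C−1)/(4C−4) + 0.615/C = 46.018/43.018 + 0.0523 = 1.1221
τ_max = K·8FD/(πd³) → F_max = τ_allow·πd³/(8DK)
F_max = 324·π·5.7³/(8·67.0·1.1221) = 1.885e+05/601.42 = 313.43 N

313 N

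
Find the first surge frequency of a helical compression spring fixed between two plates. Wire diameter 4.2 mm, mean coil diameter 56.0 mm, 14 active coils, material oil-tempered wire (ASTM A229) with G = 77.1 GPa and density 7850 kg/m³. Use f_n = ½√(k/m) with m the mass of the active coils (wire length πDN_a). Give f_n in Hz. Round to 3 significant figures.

k = Gd⁴/(8D³N_a) = (77.1×10³)(4.2⁴)/(8·56.0³·14) = 1.2197 N/mm = 1219.7 N/m
Wire length L = πDN_a = π·56.0·14 = 2463 mm
m = ρ·(πd²/4)·L = 7850 × 13.854×10⁻⁶ m² × 2.463 m = 0.26787 kg
f_n = ½√(k/m) = 0.5·√(1219.7/0.26787) = 0.5·√(4553.5) = 33.74 Hz

33.7 Hz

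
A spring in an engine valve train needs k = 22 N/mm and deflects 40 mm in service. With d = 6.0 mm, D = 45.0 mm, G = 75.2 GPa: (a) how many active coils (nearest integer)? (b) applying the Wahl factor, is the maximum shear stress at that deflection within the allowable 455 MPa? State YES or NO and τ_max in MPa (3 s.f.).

N_a = Gd⁴/(8D³k) = (75.2×10³)(6.0⁴)/(8·45.0³·22) = 6.077 → N_a = 6
Actual rate k = Gd⁴/(8D³·6) = 22.281 N/mm
Working load F = kδ = 22.281·40 = 891.26 N
C = 45.0/6.0 = 7.5000; K_W = (4C−1)/(4C−4)+0.615/C = 1.1974
τ_max = K_W·8FD/(πd³) = 1.1974·472.83 = 566.16 MPa
τ_max > 455 MPa → exceeds allowable

(a) 6 coils; (b) NO, τ_max = 566 MPa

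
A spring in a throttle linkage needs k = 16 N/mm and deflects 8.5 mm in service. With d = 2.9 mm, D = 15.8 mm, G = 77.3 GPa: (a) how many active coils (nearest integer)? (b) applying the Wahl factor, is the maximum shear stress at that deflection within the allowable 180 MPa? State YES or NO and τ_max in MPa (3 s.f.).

(a) 11 coils; (b) NO, τ_max = 283 MPa

N_a = Gd⁴/(8D³k) = (77.3×10³)(2.9⁴)/(8·15.8³·16) = 10.83 → N_a = 11
Actual rate k = Gd⁴/(8D³·11) = 15.751 N/mm
Working load F = kδ = 15.751·8.5 = 133.89 N
C = 15.8/2.9 = 5.4483; K_W = (4C−1)/(4C−4)+0.615/C = 1.2815
τ_max = K_W·8FD/(πd³) = 1.2815·220.87 = 283.04 MPa
τ_max > 180 MPa → exceeds allowable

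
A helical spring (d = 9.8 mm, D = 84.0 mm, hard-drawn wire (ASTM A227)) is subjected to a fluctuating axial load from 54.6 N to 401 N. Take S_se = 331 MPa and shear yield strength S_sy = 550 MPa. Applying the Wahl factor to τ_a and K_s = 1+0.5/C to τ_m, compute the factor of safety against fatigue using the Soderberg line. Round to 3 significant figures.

C = D/d = 84.0/9.8 = 8.5714; K_W = (4C−1)/(4C−4)+0.615/C = 1.1708; K_s = 1+0.5/C = 1.0583
F_a = (F_max−F_min)/2 = 173.2 N; F_m = (F_max+F_min)/2 = 227.8 N
τ_a = K_W·8F_aD/(πd³) = 1.1708 × 39.363 = 46.087 MPa
τ_m = K_s·8F_mD/(πd³) = 1.0583 × 51.772 = 54.792 MPa
Soderberg: 1/n_f = τ_a/S_se + τ_m/S_sy = 46.087/331 + 54.792/550 = 0.13923 + 0.09962 = 0.23886
n_f = 1/0.23886 = 4.187

4.19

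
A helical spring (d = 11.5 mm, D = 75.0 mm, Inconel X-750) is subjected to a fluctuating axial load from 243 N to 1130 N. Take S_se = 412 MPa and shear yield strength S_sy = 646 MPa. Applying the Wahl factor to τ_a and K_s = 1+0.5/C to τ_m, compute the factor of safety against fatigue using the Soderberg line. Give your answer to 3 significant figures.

C = D/d = 75.0/11.5 = 6.5217; K_W = (4C−1)/(4C−4)+0.615/C = 1.2301; K_s = 1+0.5/C = 1.0767
F_a = (F_max−F_min)/2 = 443.5 N; F_m = (F_max+F_min)/2 = 686.5 N
τ_a = K_W·8F_aD/(πd³) = 1.2301 × 55.693 = 68.51 MPa
τ_m = K_s·8F_mD/(πd³) = 1.0767 × 86.208 = 92.817 MPa
Soderberg: 1/n_f = τ_a/S_se + τ_m/S_sy = 68.51/412 + 92.817/646 = 0.16629 + 0.14368 = 0.30997
n_f = 1/0.30997 = 3.226

3.23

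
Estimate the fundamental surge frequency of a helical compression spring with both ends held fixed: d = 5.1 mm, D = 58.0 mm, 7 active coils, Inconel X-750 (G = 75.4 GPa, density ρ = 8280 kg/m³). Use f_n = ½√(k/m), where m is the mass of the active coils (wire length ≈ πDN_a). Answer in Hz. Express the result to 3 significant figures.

k = Gd⁴/(8D³N_a) = (75.4×10³)(5.1⁴)/(8·58.0³·7) = 4.6685 N/mm = 4668.5 N/m
Wire length L = πDN_a = π·58.0·7 = 1275.5 mm
m = ρ·(πd²/4)·L = 8280 × 20.428×10⁻⁶ m² × 1.2755 m = 0.21574 kg
f_n = ½√(k/m) = 0.5·√(4668.5/0.21574) = 0.5·√(21639) = 73.552 Hz

73.6 Hz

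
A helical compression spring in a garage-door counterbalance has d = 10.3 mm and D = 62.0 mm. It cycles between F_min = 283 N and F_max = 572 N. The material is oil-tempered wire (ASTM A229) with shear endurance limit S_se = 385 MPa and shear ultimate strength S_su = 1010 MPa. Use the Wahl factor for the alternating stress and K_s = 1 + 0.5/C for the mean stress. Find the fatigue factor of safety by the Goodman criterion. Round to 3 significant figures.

C = D/d = 62.0/10.3 = 6.0194; K_W = (4C−1)/(4C−4)+0.615/C = 1.2516; K_s = 1+0.5/C = 1.0831
F_a = (F_max−F_min)/2 = 144.5 N; F_m = (F_max+F_min)/2 = 427.5 N
τ_a = K_W·8F_aD/(πd³) = 1.2516 × 20.878 = 26.131 MPa
τ_m = K_s·8F_mD/(πd³) = 1.0831 × 61.767 = 66.898 MPa
Goodman: 1/n_f = τ_a/S_se + τ_m/S_su = 26.131/385 + 66.898/1010 = 0.06787 + 0.06624 = 0.13411
n_f = 1/0.13411 = 7.457

7.46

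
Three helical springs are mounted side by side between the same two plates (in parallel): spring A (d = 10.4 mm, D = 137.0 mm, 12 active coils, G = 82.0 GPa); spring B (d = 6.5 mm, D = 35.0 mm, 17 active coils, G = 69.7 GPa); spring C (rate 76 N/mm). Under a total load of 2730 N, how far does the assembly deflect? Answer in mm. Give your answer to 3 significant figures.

k_A = Gd⁴/(8D³N_a) = (82.0×10³)(10.4⁴)/(8·137.0³·12) = 3.8861 N/mm
k_B = Gd⁴/(8D³N_a) = (69.7×10³)(6.5⁴)/(8·35.0³·17) = 21.337 N/mm
Parallel: k_eq = 3.8861 + 21.337 + 76 = 101.22 N/mm
δ = F/k_eq = 2730/101.22 = 26.97 mm

27.0 mm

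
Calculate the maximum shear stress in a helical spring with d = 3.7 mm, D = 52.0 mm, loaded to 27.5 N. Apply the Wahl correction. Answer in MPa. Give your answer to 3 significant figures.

79.2 MPa

Spring index C = D/d = 52.0/3.7 = 14.0541
K_W = (4C−1)/(4C−4) + 0.615/C = 55.216/52.216 + 0.0438 = 1.1012
τ₀ = 8FD/(πd³) = 8·27.5·52.0/(π·3.7³) = 11440/159.13 = 71.89 MPa
τ_max = K·τ₀ = 1.1012 × 71.89 = 79.167 MPa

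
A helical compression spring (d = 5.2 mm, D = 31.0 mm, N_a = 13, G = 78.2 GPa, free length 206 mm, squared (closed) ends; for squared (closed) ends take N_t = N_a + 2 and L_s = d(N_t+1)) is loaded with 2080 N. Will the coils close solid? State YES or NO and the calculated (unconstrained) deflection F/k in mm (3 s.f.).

k = Gd⁴/(8D³N_a) = (78.2×10³)(5.2⁴)/(8·31.0³·13) = 18.454 N/mm
N_t = 15; L_s = 5.2·16 = 83.2 mm; δ_solid = L₀ − L_s = 206 − 83.2 = 122.8 mm
δ = F/k = 2080/18.454 = 112.71 mm
δ < δ_solid → spring does not go solid

NO, δ = 113 mm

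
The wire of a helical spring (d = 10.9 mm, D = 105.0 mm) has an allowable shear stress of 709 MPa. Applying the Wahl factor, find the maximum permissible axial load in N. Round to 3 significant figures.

2980 N

C = D/d = 105.0/10.9 = 9.6330
K_W = (4C−1)/(4C−4) + 0.615/C = 37.532/34.532 + 0.0638 = 1.1507
τ_max = K·8FD/(πd³) → F_max = τ_allow·πd³/(8DK)
F_max = 709·π·10.9³/(8·105.0·1.1507) = 2.8845e+06/966.6 = 2984.2 N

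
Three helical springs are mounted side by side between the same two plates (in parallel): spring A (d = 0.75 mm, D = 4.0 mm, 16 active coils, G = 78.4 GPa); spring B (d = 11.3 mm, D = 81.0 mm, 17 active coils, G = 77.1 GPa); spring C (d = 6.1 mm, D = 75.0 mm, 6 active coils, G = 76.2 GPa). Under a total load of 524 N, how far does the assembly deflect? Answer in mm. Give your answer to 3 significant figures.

k_A = Gd⁴/(8D³N_a) = (78.4×10³)(0.75⁴)/(8·4.0³·16) = 3.0281 N/mm
k_B = Gd⁴/(8D³N_a) = (77.1×10³)(11.3⁴)/(8·81.0³·17) = 17.393 N/mm
k_C = Gd⁴/(8D³N_a) = (76.2×10³)(6.1⁴)/(8·75.0³·6) = 5.2101 N/mm
Parallel: k_eq = 3.0281 + 17.393 + 5.2101 = 25.631 N/mm
δ = F/k_eq = 524/25.631 = 20.444 mm

20.4 mm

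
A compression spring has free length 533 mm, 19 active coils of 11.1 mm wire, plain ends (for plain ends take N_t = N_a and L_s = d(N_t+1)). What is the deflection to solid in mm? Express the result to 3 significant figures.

311 mm

N_t = 19; L_s = 11.1·20 = 222 mm
δ_solid = L₀ − L_s = 533 − 222 = 311 mm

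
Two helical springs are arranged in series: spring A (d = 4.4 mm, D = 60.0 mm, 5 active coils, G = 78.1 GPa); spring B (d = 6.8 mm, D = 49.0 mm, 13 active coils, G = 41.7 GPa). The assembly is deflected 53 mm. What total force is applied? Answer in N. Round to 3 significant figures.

123 N

k_A = Gd⁴/(8D³N_a) = (78.1×10³)(4.4⁴)/(8·60.0³·5) = 3.388 N/mm
k_B = Gd⁴/(8D³N_a) = (41.7×10³)(6.8⁴)/(8·49.0³·13) = 7.287 N/mm
Series: 1/k_eq = 1/3.388 + 1/7.287 = 0.43239; k_eq = 2.3127 N/mm
F = k_eq·δ = 2.3127·53 = 122.58 N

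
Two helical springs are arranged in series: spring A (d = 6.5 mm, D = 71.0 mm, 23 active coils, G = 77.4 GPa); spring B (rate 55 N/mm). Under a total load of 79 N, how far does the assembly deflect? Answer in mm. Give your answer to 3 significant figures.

k_A = Gd⁴/(8D³N_a) = (77.4×10³)(6.5⁴)/(8·71.0³·23) = 2.098 N/mm
Series: 1/k_eq = 1/2.098 + 1/55 = 0.49483; k_eq = 2.0209 N/mm
δ = F/k_eq = 79/2.0209 = 39.092 mm

39.1 mm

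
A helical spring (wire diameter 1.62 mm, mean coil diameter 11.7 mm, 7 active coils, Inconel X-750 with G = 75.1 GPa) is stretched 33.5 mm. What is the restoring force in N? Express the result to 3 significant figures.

k = Gd⁴/(8D³N_a) = (75.1×10³)(1.62⁴)/(8·11.7³·7) = 5.7671 N/mm
F = k·δ = 5.7671 × 33.5 = 193.2 N

193 N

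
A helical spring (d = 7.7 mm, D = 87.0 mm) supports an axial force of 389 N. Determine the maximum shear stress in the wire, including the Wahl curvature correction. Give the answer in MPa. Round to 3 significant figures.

Spring index C = D/d = 87.0/7.7 = 11.2987
K_W = (4C−1)/(4C−4) + 0.615/C = 44.195/41.195 + 0.0544 = 1.1273
τ₀ = 8FD/(πd³) = 8·389·87.0/(π·7.7³) = 270744/1434.2 = 188.77 MPa
τ_max = K·τ₀ = 1.1273 × 188.77 = 212.79 MPa

213 MPa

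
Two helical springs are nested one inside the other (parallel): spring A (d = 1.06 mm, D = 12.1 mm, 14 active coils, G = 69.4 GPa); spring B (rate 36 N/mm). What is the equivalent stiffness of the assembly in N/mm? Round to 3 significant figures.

36.4 N/mm

k_A = Gd⁴/(8D³N_a) = (69.4×10³)(1.06⁴)/(8·12.1³·14) = 0.44158 N/mm
Parallel: k_eq = 0.44158 + 36 = 36.442 N/mm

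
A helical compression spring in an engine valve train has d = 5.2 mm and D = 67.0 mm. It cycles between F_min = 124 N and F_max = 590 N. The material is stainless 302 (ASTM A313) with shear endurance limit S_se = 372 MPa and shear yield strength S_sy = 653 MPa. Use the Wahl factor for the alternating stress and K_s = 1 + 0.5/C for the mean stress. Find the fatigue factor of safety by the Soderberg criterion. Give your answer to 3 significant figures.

C = D/d = 67.0/5.2 = 12.8846; K_W = (4C−1)/(4C−4)+0.615/C = 1.1108; K_s = 1+0.5/C = 1.0388
F_a = (F_max−F_min)/2 = 233 N; F_m = (F_max+F_min)/2 = 357 N
τ_a = K_W·8F_aD/(πd³) = 1.1108 × 282.72 = 314.06 MPa
τ_m = K_s·8F_mD/(πd³) = 1.0388 × 433.18 = 449.99 MPa
Soderberg: 1/n_f = τ_a/S_se + τ_m/S_sy = 314.06/372 + 449.99/653 = 0.84425 + 0.68912 = 1.5334
n_f = 1/1.5334 = 0.6522

0.652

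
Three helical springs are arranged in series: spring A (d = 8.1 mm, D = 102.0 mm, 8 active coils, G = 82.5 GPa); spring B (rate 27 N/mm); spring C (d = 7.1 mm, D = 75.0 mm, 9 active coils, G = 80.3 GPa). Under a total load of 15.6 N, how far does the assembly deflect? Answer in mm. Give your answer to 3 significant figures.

k_A = Gd⁴/(8D³N_a) = (82.5×10³)(8.1⁴)/(8·102.0³·8) = 5.2289 N/mm
k_C = Gd⁴/(8D³N_a) = (80.3×10³)(7.1⁴)/(8·75.0³·9) = 6.7179 N/mm
Series: 1/k_eq = 1/5.2289 + 1/27 + 1/6.7179 = 0.37714; k_eq = 2.6516 N/mm
δ = F/k_eq = 15.6/2.6516 = 5.8833 mm

5.88 mm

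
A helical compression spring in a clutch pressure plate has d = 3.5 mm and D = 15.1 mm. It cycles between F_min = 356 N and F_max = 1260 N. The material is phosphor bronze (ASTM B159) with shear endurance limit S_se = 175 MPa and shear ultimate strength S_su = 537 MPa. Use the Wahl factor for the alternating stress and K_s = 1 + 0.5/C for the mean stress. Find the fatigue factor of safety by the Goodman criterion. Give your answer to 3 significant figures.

0.214

C = D/d = 15.1/3.5 = 4.3143; K_W = (4C−1)/(4C−4)+0.615/C = 1.3688; K_s = 1+0.5/C = 1.1159
F_a = (F_max−F_min)/2 = 452 N; F_m = (F_max+F_min)/2 = 808 N
τ_a = K_W·8F_aD/(πd³) = 1.3688 × 405.37 = 554.89 MPa
τ_m = K_s·8F_mD/(πd³) = 1.1159 × 724.64 = 808.63 MPa
Goodman: 1/n_f = τ_a/S_se + τ_m/S_su = 554.89/175 + 808.63/537 = 3.17079 + 1.50582 = 4.6766
n_f = 1/4.6766 = 0.2138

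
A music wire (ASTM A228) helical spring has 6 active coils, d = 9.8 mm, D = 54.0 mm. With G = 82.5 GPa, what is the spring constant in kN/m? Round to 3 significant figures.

101 kN/m

k = Gd⁴/(8D³N_a) = (82.5×10³ × 9.8⁴) / (8 × 54.0³ × 6)
  = 7.60954e+08 / 7.55827e+06 = 100.68 N/mm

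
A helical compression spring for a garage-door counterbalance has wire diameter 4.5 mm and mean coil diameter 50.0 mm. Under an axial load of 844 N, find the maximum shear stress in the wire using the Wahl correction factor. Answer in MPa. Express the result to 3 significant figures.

Spring index C = D/d = 50.0/4.5 = 11.1111
K_W = (4C−1)/(4C−4) + 0.615/C = 43.444/40.444 + 0.0554 = 1.1295
τ₀ = 8FD/(πd³) = 8·844·50.0/(π·4.5³) = 337600/286.28 = 1179.3 MPa
τ_max = K·τ₀ = 1.1295 × 1179.3 = 1332 MPa

1330 MPa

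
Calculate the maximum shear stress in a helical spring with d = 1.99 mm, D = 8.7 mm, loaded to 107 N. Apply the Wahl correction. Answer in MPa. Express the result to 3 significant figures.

Spring index C = D/d = 8.7/1.99 = 4.3719
K_W = (4C−1)/(4C−4) + 0.615/C = 16.487/13.487 + 0.1407 = 1.3631
τ₀ = 8FD/(πd³) = 8·107·8.7/(π·1.99³) = 7447.2/24.758 = 300.8 MPa
τ_max = K·τ₀ = 1.3631 × 300.8 = 410.03 MPa

410 MPa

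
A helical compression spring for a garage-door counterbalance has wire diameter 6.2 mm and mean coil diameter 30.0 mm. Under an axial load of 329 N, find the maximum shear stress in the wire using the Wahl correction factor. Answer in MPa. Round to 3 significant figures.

139 MPa

Spring index C = D/d = 30.0/6.2 = 4.8387
K_W = (4C−1)/(4C−4) + 0.615/C = 18.355/15.355 + 0.1271 = 1.3225
τ₀ = 8FD/(πd³) = 8·329·30.0/(π·6.2³) = 78960/748.73 = 105.46 MPa
τ_max = K·τ₀ = 1.3225 × 105.46 = 139.47 MPa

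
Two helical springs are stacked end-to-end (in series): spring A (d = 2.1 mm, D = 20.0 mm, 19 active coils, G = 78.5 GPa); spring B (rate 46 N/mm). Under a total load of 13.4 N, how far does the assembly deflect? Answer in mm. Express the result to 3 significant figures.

k_A = Gd⁴/(8D³N_a) = (78.5×10³)(2.1⁴)/(8·20.0³·19) = 1.2555 N/mm
Series: 1/k_eq = 1/1.2555 + 1/46 = 0.81824; k_eq = 1.2221 N/mm
δ = F/k_eq = 13.4/1.2221 = 10.964 mm

11.0 mm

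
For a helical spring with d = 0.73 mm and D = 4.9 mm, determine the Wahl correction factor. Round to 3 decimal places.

C = D/d = 4.9/0.73 = 6.7123
K_W = (4C−1)/(4C−4) + 0.615/C = 25.849/22.849 + 0.0916 = 1.2229

1.223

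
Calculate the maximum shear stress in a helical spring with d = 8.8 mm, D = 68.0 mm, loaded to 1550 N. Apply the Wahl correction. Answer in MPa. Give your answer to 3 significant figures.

Spring index C = D/d = 68.0/8.8 = 7.7273
K_W = (4C−1)/(4C−4) + 0.615/C = 29.909/26.909 + 0.0796 = 1.1911
τ₀ = 8FD/(πd³) = 8·1550·68.0/(π·8.8³) = 843200/2140.9 = 393.85 MPa
τ_max = K·τ₀ = 1.1911 × 393.85 = 469.11 MPa

469 MPa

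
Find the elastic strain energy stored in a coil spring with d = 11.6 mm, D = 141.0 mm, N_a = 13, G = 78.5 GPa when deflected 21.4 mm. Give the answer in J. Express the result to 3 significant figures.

1.12 J

k = Gd⁴/(8D³N_a) = (78.5×10³)(11.6⁴)/(8·141.0³·13) = 4.8754 N/mm
U = ½kδ² = 0.5 × 4.8754 × 21.4² = 1116.4 N·mm = 1.1164 J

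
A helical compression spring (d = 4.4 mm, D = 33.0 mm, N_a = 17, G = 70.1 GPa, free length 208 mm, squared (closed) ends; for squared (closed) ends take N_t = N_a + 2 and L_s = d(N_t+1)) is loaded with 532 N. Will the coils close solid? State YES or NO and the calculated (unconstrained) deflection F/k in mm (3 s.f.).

NO, δ = 99.0 mm

k = Gd⁴/(8D³N_a) = (70.1×10³)(4.4⁴)/(8·33.0³·17) = 5.3759 N/mm
N_t = 19; L_s = 4.4·20 = 88 mm; δ_solid = L₀ − L_s = 208 − 88 = 120 mm
δ = F/k = 532/5.3759 = 98.961 mm
δ < δ_solid → spring does not go solid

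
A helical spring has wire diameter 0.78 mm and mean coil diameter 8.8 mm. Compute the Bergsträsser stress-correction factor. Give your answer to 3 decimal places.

C = D/d = 8.8/0.78 = 11.2821
K_B = (4C+2)/(4C−3) = 47.128/42.128 = 1.1187

1.119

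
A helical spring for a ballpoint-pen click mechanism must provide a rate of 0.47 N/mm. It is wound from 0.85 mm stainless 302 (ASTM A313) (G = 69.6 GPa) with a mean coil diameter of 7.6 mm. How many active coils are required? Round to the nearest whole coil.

22

N_a = Gd⁴/(8D³k) = (69.6×10³ × 0.85⁴)/(8 × 7.6³ × 0.47)
    = 36331.6 / 1650.55 = 22.01 → 22 coils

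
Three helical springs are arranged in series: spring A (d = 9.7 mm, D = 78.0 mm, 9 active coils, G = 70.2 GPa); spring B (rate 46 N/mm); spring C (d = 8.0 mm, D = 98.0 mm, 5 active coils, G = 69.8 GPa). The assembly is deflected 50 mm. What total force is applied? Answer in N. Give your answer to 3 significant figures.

240 N

k_A = Gd⁴/(8D³N_a) = (70.2×10³)(9.7⁴)/(8·78.0³·9) = 18.189 N/mm
k_C = Gd⁴/(8D³N_a) = (69.8×10³)(8.0⁴)/(8·98.0³·5) = 7.5941 N/mm
Series: 1/k_eq = 1/18.189 + 1/46 + 1/7.5941 = 0.2084; k_eq = 4.7985 N/mm
F = k_eq·δ = 4.7985·50 = 239.92 N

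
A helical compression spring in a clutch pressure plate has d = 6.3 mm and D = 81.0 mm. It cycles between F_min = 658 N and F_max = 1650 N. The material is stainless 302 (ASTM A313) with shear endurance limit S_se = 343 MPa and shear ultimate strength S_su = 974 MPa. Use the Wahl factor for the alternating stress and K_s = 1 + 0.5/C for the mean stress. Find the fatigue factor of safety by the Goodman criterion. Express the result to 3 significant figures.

0.427

C = D/d = 81.0/6.3 = 12.8571; K_W = (4C−1)/(4C−4)+0.615/C = 1.1111; K_s = 1+0.5/C = 1.0389
F_a = (F_max−F_min)/2 = 496 N; F_m = (F_max+F_min)/2 = 1154 N
τ_a = K_W·8F_aD/(πd³) = 1.1111 × 409.15 = 454.6 MPa
τ_m = K_s·8F_mD/(πd³) = 1.0389 × 951.94 = 988.96 MPa
Goodman: 1/n_f = τ_a/S_se + τ_m/S_su = 454.6/343 + 988.96/974 = 1.32538 + 1.01536 = 2.3407
n_f = 1/2.3407 = 0.4272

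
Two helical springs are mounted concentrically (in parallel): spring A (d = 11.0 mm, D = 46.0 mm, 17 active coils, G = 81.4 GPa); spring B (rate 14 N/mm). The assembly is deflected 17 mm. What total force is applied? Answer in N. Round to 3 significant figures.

1770 N

k_A = Gd⁴/(8D³N_a) = (81.4×10³)(11.0⁴)/(8·46.0³·17) = 90.029 N/mm
Parallel: k_eq = 90.029 + 14 = 104.03 N/mm
F = k_eq·δ = 104.03·17 = 1768.5 N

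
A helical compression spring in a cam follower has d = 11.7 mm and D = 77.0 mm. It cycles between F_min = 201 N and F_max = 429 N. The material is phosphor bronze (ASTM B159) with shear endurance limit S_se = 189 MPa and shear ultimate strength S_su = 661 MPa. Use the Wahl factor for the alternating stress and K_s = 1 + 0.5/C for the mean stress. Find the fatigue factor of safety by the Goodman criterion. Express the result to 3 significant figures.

6.52

C = D/d = 77.0/11.7 = 6.5812; K_W = (4C−1)/(4C−4)+0.615/C = 1.2278; K_s = 1+0.5/C = 1.0760
F_a = (F_max−F_min)/2 = 114 N; F_m = (F_max+F_min)/2 = 315 N
τ_a = K_W·8F_aD/(πd³) = 1.2278 × 13.957 = 17.136 MPa
τ_m = K_s·8F_mD/(πd³) = 1.0760 × 38.564 = 41.494 MPa
Goodman: 1/n_f = τ_a/S_se + τ_m/S_su = 17.136/189 + 41.494/661 = 0.09067 + 0.06277 = 0.15344
n_f = 1/0.15344 = 6.517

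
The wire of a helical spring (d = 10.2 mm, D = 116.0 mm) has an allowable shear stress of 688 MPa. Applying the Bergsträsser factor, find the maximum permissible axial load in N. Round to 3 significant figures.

C = D/d = 116.0/10.2 = 11.3725
K_B = (4C+2)/(4C−3) = 47.490/42.490 = 1.1177
τ_max = K·8FD/(πd³) → F_max = τ_allow·πd³/(8DK)
F_max = 688·π·10.2³/(8·116.0·1.1177) = 2.2937e+06/1037.2 = 2211.4 N

2210 N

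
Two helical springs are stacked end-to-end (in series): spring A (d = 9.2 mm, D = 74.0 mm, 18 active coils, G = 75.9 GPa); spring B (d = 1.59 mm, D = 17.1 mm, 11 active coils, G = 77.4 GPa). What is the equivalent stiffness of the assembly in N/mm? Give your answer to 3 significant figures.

k_A = Gd⁴/(8D³N_a) = (75.9×10³)(9.2⁴)/(8·74.0³·18) = 9.3183 N/mm
k_B = Gd⁴/(8D³N_a) = (77.4×10³)(1.59⁴)/(8·17.1³·11) = 1.1242 N/mm
Series: 1/k_eq = 1/9.3183 + 1/1.1242 = 0.99681; k_eq = 1.0032 N/mm

1.00 N/mm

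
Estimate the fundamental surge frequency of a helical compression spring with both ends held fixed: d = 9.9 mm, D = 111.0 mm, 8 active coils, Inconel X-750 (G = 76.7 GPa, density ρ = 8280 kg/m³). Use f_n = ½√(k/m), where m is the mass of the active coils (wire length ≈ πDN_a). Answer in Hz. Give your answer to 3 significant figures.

k = Gd⁴/(8D³N_a) = (76.7×10³)(9.9⁴)/(8·111.0³·8) = 8.4176 N/mm = 8417.6 N/m
Wire length L = πDN_a = π·111.0·8 = 2789.7 mm
m = ρ·(πd²/4)·L = 8280 × 76.977×10⁻⁶ m² × 2.7897 m = 1.7781 kg
f_n = ½√(k/m) = 0.5·√(8417.6/1.7781) = 0.5·√(4734.1) = 34.402 Hz

34.4 Hz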